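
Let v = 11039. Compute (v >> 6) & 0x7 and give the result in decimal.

v = 10101100011111
Shift right by 6: 10101100
Mask low 3 bits: 100 = 4

4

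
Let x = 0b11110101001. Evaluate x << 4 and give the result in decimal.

31376

x = 000011110101001
shift left by 4 → 111101010010000 = 31376
(equivalently, 1961 × 2^4 = 1961 × 16)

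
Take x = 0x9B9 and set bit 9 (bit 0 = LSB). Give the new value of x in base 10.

x = 000100110111001
bit 9 is currently 0; set it via x | (1 << 9) = x | 512
→ 000101110111001 = 3001

3001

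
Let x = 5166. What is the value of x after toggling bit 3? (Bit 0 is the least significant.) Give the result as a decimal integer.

x = 1010000101110
bit 3 is currently 1; toggle it via x ^ (1 << 3) = x ^ 8
→ 1010000100110 = 5158

5158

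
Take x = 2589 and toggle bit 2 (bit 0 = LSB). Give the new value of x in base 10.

x = 101000011101
bit 2 is currently 1; toggle it via x ^ (1 << 2) = x ^ 4
→ 101000011001 = 2585

2585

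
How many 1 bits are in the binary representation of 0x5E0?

0x5E0 = 10111100000
Count the 1s: 1 + 1 + 1 + 1 + 1 = 5

5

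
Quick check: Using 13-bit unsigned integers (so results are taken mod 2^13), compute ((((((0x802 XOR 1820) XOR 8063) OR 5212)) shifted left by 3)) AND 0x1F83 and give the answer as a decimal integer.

896

0x802 = 0100000000010
1820 = 0011100011100
→ XOR → 0111100011110 = 3870
8063 = 1111101111111
→ XOR → 1000001100001 = 4193
5212 = 1010001011100
→ OR → 1010001111101 = 5245
→ shifted left by 3 (mod 2^13) → 0001111101000 = 1000
0x1F83 = 1111110000011
→ AND → 0001110000000 = 896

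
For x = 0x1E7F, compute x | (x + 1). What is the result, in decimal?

x = 1111001111111 = 7807
x + 1 = 1111010000000
OR    = 1111011111111 = 7935
(x | (x + 1) sets the lowest cleared bit.)

7935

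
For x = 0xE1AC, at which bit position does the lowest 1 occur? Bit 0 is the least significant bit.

0xE1AC = 1110000110101100
Trailing zeros: 2, so the lowest set bit is bit 2 (value 4).

2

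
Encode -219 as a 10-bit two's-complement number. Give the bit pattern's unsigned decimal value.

219 in 10 bits: 0011011011
Invert: 1100100100
Add 1:  1100100101 = 805
(Check: 2^10 - 219 = 1024 - 219 = 805.)

805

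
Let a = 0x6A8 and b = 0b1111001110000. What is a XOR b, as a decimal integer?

0x6A8 = 0011010101000
b = 1111001110000
XOR → 1100011011000 = 6360

6360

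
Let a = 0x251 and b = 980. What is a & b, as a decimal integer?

592

0x251 = 1001010001
980 = 1111010100
AND → 1001010000 = 592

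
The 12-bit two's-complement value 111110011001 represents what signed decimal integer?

-103

pattern = 111110011001 (MSB is 1 ⇒ negative)
Invert: 000001100110, add 1 → 000001100111 = 103, so the value is -103.
(Equivalently: 3993 - 2^12 = 3993 - 4096 = -103.)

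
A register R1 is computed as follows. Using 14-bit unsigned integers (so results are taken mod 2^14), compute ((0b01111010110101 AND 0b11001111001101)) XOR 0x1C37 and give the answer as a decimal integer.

0b01111010110101 = 01111010110101
0b11001111001101 = 11001111001101
→ AND → 01001010000101 = 4741
0x1C37 = 01110000110111
→ XOR → 00111010110010 = 3762

3762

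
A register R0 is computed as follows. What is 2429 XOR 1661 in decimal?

2429 = 100101111101
1661 = 011001111101
XOR → 111100000000 = 3840

3840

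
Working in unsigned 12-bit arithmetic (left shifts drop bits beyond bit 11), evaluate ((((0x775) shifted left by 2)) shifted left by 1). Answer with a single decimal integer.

0x775 = 011101110101
→ shifted left by 2 (mod 2^12) → 110111010100 = 3540
→ shifted left by 1 (mod 2^12) → 101110101000 = 2984

2984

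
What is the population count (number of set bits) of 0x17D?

0x17D = 101111101
Count the 1s: 1 + 1 + 1 + 1 + 1 + 1 + 1 = 7

7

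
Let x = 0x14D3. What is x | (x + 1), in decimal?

5335

x = 1010011010011 = 5331
x + 1 = 1010011010100
OR    = 1010011010111 = 5335
(x | (x + 1) sets the lowest cleared bit.)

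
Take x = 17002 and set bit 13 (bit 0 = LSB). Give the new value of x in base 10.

x = 100001001101010
bit 13 is currently 0; set it via x | (1 << 13) = x | 8192
→ 110001001101010 = 25194

25194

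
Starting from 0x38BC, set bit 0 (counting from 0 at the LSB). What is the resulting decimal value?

x = 011100010111100
bit 0 is currently 0; set it via x | (1 << 0) = x | 1
→ 011100010111101 = 14525

14525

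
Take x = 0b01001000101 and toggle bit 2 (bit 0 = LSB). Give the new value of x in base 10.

577

x = 01001000101
bit 2 is currently 1; toggle it via x ^ (1 << 2) = x ^ 4
→ 01001000001 = 577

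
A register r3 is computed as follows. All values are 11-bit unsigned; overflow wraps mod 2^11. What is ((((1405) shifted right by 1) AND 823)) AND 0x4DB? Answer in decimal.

1405 = 10101111101
→ shifted right by 1 → 01010111110 = 702
823 = 01100110111
→ AND → 01000110110 = 566
0x4DB = 10011011011
→ AND → 00000010010 = 18

18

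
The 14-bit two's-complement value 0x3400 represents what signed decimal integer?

-3072

pattern = 11010000000000 (MSB is 1 ⇒ negative)
Invert: 00101111111111, add 1 → 00110000000000 = 3072, so the value is -3072.
(Equivalently: 13312 - 2^14 = 13312 - 16384 = -3072.)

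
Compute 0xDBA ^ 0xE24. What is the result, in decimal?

926

0xDBA = 110110111010
0xE24 = 111000100100
XOR → 001110011110 = 926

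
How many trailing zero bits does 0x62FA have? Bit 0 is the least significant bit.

0x62FA = 110001011111010
Trailing zeros: 1, so the lowest set bit is bit 1 (value 2).

1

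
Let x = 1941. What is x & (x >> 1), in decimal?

896

x = 11110010101 = 1941
x>>1 = 01111001010
AND  = 01110000000 = 896
(x & (x >> 1) has a 1 wherever x has two consecutive 1 bits.)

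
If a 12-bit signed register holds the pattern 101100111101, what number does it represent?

-1219

pattern = 101100111101 (MSB is 1 ⇒ negative)
Invert: 010011000010, add 1 → 010011000011 = 1219, so the value is -1219.
(Equivalently: 2877 - 2^12 = 2877 - 4096 = -1219.)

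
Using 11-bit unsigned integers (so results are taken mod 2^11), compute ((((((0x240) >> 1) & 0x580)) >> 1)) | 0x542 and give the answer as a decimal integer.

1474

0x240 = 01001000000
→ >> 1 → 00100100000 = 288
0x580 = 10110000000
→ & → 00100000000 = 256
→ >> 1 → 00010000000 = 128
0x542 = 10101000010
→ | → 10111000010 = 1474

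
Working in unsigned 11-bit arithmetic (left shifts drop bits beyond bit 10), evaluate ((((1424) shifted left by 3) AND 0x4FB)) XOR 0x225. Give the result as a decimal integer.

1424 = 10110010000
→ shifted left by 3 (mod 2^11) → 10010000000 = 1152
0x4FB = 10011111011
→ AND → 10010000000 = 1152
0x225 = 01000100101
→ XOR → 11010100101 = 1701

1701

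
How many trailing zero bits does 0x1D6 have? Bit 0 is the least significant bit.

0x1D6 = 111010110
Trailing zeros: 1, so the lowest set bit is bit 1 (value 2).

1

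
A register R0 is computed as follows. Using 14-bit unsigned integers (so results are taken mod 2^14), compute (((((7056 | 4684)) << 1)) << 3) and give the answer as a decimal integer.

7056 = 01101110010000
4684 = 01001001001100
→ | → 01101111011100 = 7132
→ << 1 (mod 2^14) → 11011110111000 = 14264
→ << 3 (mod 2^14) → 11110111000000 = 15808

15808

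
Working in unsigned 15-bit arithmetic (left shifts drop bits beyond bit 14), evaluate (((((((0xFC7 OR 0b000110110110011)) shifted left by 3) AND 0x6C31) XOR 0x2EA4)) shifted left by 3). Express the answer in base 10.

5280

0xFC7 = 000111111000111
0b000110110110011 = 000110110110011
→ OR → 000111111110111 = 4087
→ shifted left by 3 (mod 2^15) → 111111110111000 = 32696
0x6C31 = 110110000110001
→ AND → 110110000110000 = 27696
0x2EA4 = 010111010100100
→ XOR → 100001010010100 = 17044
→ shifted left by 3 (mod 2^15) → 001010010100000 = 5280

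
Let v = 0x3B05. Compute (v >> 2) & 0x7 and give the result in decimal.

v = 11101100000101
Shift right by 2: 111011000001
Mask low 3 bits: 001 = 1

1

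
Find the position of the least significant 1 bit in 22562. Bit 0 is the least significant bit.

1

22562 = 101100000100010
Trailing zeros: 1, so the lowest set bit is bit 1 (value 2).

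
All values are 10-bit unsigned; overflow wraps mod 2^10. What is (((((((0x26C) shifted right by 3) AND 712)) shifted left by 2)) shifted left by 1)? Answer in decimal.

576

0x26C = 1001101100
→ shifted right by 3 → 0001001101 = 77
712 = 1011001000
→ AND → 0001001000 = 72
→ shifted left by 2 (mod 2^10) → 0100100000 = 288
→ shifted left by 1 (mod 2^10) → 1001000000 = 576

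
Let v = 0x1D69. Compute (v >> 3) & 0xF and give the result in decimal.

13

v = 1110101101001
Shift right by 3: 1110101101
Mask low 4 bits: 1101 = 13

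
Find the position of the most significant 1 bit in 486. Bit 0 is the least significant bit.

486 = 111100110
The topmost 1 is at position 8 (since 2^8 = 256 ≤ 486 < 512).

8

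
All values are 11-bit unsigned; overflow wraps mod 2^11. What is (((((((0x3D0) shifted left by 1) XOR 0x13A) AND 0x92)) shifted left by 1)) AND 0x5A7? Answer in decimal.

0x3D0 = 01111010000
→ shifted left by 1 (mod 2^11) → 11110100000 = 1952
0x13A = 00100111010
→ XOR → 11010011010 = 1690
0x92 = 00010010010
→ AND → 00010010010 = 146
→ shifted left by 1 (mod 2^11) → 00100100100 = 292
0x5A7 = 10110100111
→ AND → 00100100100 = 292

292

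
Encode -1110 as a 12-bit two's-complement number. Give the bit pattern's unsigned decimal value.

1110 in 12 bits: 010001010110
Invert: 101110101001
Add 1:  101110101010 = 2986
(Check: 2^12 - 1110 = 4096 - 1110 = 2986.)

2986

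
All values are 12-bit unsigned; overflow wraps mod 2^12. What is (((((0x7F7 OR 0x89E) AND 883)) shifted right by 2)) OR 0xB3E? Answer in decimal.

3070

0x7F7 = 011111110111
0x89E = 100010011110
→ OR → 111111111111 = 4095
883 = 001101110011
→ AND → 001101110011 = 883
→ shifted right by 2 → 000011011100 = 220
0xB3E = 101100111110
→ OR → 101111111110 = 3070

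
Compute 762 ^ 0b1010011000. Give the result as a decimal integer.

762 = 1011111010
b = 1010011000
XOR → 0001100010 = 98

98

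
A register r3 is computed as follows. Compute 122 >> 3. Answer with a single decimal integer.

122 = 1111010
shift right by 3 → 0001111 = 15
(equivalently, floor(122 / 8))

15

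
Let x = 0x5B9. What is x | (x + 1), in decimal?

1467

x = 10110111001 = 1465
x + 1 = 10110111010
OR    = 10110111011 = 1467
(x | (x + 1) sets the lowest cleared bit.)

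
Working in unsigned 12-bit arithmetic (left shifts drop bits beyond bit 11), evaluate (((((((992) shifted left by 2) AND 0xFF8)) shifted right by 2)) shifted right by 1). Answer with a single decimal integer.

496

992 = 001111100000
→ shifted left by 2 (mod 2^12) → 111110000000 = 3968
0xFF8 = 111111111000
→ AND → 111110000000 = 3968
→ shifted right by 2 → 001111100000 = 992
→ shifted right by 1 → 000111110000 = 496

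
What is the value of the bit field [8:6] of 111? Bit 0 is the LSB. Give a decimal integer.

1

v = 00001101111
Shift right by 6: 00001
Mask low 3 bits: 001 = 1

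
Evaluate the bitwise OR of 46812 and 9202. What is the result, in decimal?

46812 = 1011011011011100
9202 = 0010001111110010
 OR → 1011011111111110 = 47102

47102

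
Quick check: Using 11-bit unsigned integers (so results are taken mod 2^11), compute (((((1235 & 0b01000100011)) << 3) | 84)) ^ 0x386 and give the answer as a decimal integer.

1235 = 10011010011
0b01000100011 = 01000100011
→ & → 00000000011 = 3
→ << 3 (mod 2^11) → 00000011000 = 24
84 = 00001010100
→ | → 00001011100 = 92
0x386 = 01110000110
→ ^ → 01111011010 = 986

986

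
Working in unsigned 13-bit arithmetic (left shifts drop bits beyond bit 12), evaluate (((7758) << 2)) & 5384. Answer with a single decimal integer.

7758 = 1111001001110
→ << 2 (mod 2^13) → 1100100111000 = 6456
5384 = 1010100001000
→ & → 1000100001000 = 4360

4360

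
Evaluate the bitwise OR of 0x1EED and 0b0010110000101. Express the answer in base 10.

8173

0x1EED = 1111011101101
b = 0010110000101
 OR → 1111111101101 = 8173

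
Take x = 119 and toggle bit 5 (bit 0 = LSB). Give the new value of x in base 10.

x = 01110111
bit 5 is currently 1; toggle it via x ^ (1 << 5) = x ^ 32
→ 01010111 = 87

87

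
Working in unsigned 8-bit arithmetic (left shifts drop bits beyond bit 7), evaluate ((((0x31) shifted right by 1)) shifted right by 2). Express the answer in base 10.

6

0x31 = 00110001
→ shifted right by 1 → 00011000 = 24
→ shifted right by 2 → 00000110 = 6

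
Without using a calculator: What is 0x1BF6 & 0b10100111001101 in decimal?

2500

0x1BF6 = 01101111110110
b = 10100111001101
AND → 00100111000100 = 2500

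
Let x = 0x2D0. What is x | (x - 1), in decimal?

x = 1011010000 = 720
x - 1 = 1011001111
OR    = 1011011111 = 735
(x | (x - 1) sets all bits below the lowest set bit.)

735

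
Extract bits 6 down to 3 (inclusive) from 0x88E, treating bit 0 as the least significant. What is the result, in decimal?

1

v = 100010001110
Shift right by 3: 100010001
Mask low 4 bits: 0001 = 1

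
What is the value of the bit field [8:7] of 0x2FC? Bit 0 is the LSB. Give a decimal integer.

1

v = 1011111100
Shift right by 7: 101
Mask low 2 bits: 01 = 1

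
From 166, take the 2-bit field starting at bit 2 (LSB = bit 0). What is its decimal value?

1

v = 10100110
Shift right by 2: 101001
Mask low 2 bits: 01 = 1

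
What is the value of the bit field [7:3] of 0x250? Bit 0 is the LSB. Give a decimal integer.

v = 1001010000
Shift right by 3: 1001010
Mask low 5 bits: 01010 = 10

10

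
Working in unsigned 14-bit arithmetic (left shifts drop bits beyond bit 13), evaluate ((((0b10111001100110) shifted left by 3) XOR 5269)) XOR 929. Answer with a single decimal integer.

0b10111001100110 = 10111001100110
→ shifted left by 3 (mod 2^14) → 11001100110000 = 13104
5269 = 01010010010101
→ XOR → 10011110100101 = 10149
929 = 00001110100001
→ XOR → 10010000000100 = 9220

9220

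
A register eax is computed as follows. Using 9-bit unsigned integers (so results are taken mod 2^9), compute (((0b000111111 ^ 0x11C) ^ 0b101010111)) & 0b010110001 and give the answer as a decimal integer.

48

0b000111111 = 000111111
0x11C = 100011100
→ ^ → 100100011 = 291
0b101010111 = 101010111
→ ^ → 001110100 = 116
0b010110001 = 010110001
→ & → 000110000 = 48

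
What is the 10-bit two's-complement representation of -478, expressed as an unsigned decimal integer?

478 in 10 bits: 0111011110
Invert: 1000100001
Add 1:  1000100010 = 546
(Check: 2^10 - 478 = 1024 - 478 = 546.)

546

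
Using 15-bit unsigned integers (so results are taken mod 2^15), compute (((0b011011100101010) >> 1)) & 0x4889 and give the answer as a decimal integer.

0b011011100101010 = 011011100101010
→ >> 1 → 001101110010101 = 7061
0x4889 = 100100010001001
→ & → 000100010000001 = 2177

2177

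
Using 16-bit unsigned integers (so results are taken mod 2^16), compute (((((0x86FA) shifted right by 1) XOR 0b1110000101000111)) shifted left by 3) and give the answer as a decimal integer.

0x86FA = 1000011011111010
→ shifted right by 1 → 0100001101111101 = 17277
0b1110000101000111 = 1110000101000111
→ XOR → 1010001000111010 = 41530
→ shifted left by 3 (mod 2^16) → 0001000111010000 = 4560

4560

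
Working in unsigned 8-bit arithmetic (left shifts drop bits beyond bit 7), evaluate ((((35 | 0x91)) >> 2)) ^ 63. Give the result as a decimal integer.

19

35 = 00100011
0x91 = 10010001
→ | → 10110011 = 179
→ >> 2 → 00101100 = 44
63 = 00111111
→ ^ → 00010011 = 19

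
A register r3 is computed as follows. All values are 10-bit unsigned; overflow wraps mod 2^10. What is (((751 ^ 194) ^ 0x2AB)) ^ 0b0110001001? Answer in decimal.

751 = 1011101111
194 = 0011000010
→ ^ → 1000101101 = 557
0x2AB = 1010101011
→ ^ → 0010000110 = 134
0b0110001001 = 0110001001
→ ^ → 0100001111 = 271

271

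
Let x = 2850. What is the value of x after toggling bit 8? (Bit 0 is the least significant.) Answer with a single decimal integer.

x = 101100100010
bit 8 is currently 1; toggle it via x ^ (1 << 8) = x ^ 256
→ 101000100010 = 2594

2594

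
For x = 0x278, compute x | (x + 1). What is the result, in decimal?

x = 1001111000 = 632
x + 1 = 1001111001
OR    = 1001111001 = 633
(x | (x + 1) sets the lowest cleared bit.)

633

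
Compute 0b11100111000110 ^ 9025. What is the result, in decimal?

6791

a = 11100111000110
9025 = 10001101000001
XOR → 01101010000111 = 6791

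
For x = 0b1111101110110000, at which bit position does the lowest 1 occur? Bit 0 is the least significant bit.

0b1111101110110000 = 1111101110110000
Trailing zeros: 4, so the lowest set bit is bit 4 (value 16).

4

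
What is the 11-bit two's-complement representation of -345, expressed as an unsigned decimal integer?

345 in 11 bits: 00101011001
Invert: 11010100110
Add 1:  11010100111 = 1703
(Check: 2^11 - 345 = 2048 - 345 = 1703.)

1703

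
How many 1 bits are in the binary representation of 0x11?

0x11 = 10001
Count the 1s: 1 + 1 = 2

2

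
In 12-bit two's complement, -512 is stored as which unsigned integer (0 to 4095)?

3584

512 in 12 bits: 001000000000
Invert: 110111111111
Add 1:  111000000000 = 3584
(Check: 2^12 - 512 = 4096 - 512 = 3584.)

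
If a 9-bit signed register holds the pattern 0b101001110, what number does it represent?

pattern = 101001110 (MSB is 1 ⇒ negative)
Invert: 010110001, add 1 → 010110010 = 178, so the value is -178.
(Equivalently: 334 - 2^9 = 334 - 512 = -178.)

-178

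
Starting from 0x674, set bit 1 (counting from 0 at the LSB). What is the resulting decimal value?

1654

x = 11001110100
bit 1 is currently 0; set it via x | (1 << 1) = x | 2
→ 11001110110 = 1654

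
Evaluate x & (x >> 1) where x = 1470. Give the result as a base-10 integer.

158

x = 10110111110 = 1470
x>>1 = 01011011111
AND  = 00010011110 = 158
(x & (x >> 1) has a 1 wherever x has two consecutive 1 bits.)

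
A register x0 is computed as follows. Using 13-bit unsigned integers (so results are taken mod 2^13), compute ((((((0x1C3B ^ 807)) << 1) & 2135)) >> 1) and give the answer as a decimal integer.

1032

0x1C3B = 1110000111011
807 = 0001100100111
→ ^ → 1111100011100 = 7964
→ << 1 (mod 2^13) → 1111000111000 = 7736
2135 = 0100001010111
→ & → 0100000010000 = 2064
→ >> 1 → 0010000001000 = 1032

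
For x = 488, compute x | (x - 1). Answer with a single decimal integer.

x = 111101000 = 488
x - 1 = 111100111
OR    = 111101111 = 495
(x | (x - 1) sets all bits below the lowest set bit.)

495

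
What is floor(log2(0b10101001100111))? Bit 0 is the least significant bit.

0b10101001100111 = 10101001100111
The topmost 1 is at position 13 (since 2^13 = 8192 ≤ 10855 < 16384).

13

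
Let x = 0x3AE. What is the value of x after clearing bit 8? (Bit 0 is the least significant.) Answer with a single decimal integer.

x = 1110101110
bit 8 is currently 1; clear it via x & ~(1 << 8) = x & ~256
→ 1010101110 = 686

686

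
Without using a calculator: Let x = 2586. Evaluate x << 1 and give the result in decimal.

2586 = 0101000011010
shift left by 1 → 1010000110100 = 5172
(equivalently, 2586 × 2^1 = 2586 × 2)

5172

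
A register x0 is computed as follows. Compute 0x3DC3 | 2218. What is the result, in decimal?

15851

0x3DC3 = 11110111000011
2218 = 00100010101010
 OR → 11110111101011 = 15851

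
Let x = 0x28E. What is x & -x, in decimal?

2

x = 1010001110 = 654
-x (two's complement) = …0101110010
AND   = 0000000010 = 2
(x & -x isolates the lowest set bit of x.)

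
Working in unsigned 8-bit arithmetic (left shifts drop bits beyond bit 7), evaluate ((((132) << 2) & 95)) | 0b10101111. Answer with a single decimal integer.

132 = 10000100
→ << 2 (mod 2^8) → 00010000 = 16
95 = 01011111
→ & → 00010000 = 16
0b10101111 = 10101111
→ | → 10111111 = 191

191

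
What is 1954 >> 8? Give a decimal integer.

7

1954 = 11110100010
shift right by 8 → 00000000111 = 7
(equivalently, floor(1954 / 256))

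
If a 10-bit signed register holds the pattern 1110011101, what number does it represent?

-99

pattern = 1110011101 (MSB is 1 ⇒ negative)
Invert: 0001100010, add 1 → 0001100011 = 99, so the value is -99.
(Equivalently: 925 - 2^10 = 925 - 1024 = -99.)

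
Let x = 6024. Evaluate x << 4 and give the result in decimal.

6024 = 00001011110001000
shift left by 4 → 10111100010000000 = 96384
(equivalently, 6024 × 2^4 = 6024 × 16)

96384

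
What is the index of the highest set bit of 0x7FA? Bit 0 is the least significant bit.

0x7FA = 11111111010
The topmost 1 is at position 10 (since 2^10 = 1024 ≤ 2042 < 2048).

10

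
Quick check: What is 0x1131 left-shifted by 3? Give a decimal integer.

0x1131 = 0001000100110001
shift left by 3 → 1000100110001000 = 35208
(equivalently, 4401 × 2^3 = 4401 × 8)

35208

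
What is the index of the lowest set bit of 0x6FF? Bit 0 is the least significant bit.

0x6FF = 11011111111
Trailing zeros: 0, so the lowest set bit is bit 0 (value 1).

0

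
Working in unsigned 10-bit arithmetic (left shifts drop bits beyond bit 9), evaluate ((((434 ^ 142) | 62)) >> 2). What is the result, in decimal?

434 = 0110110010
142 = 0010001110
→ ^ → 0100111100 = 316
62 = 0000111110
→ | → 0100111110 = 318
→ >> 2 → 0001001111 = 79

79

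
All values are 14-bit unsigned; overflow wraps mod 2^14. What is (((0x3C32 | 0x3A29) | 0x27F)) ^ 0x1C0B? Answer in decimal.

0x3C32 = 11110000110010
0x3A29 = 11101000101001
→ | → 11111000111011 = 15931
0x27F = 00001001111111
→ | → 11111001111111 = 15999
0x1C0B = 01110000001011
→ ^ → 10001001110100 = 8820

8820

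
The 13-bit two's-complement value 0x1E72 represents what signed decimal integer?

pattern = 1111001110010 (MSB is 1 ⇒ negative)
Invert: 0000110001101, add 1 → 0000110001110 = 398, so the value is -398.
(Equivalently: 7794 - 2^13 = 7794 - 8192 = -398.)

-398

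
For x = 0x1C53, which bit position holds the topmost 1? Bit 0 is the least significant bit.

12

0x1C53 = 1110001010011
The topmost 1 is at position 12 (since 2^12 = 4096 ≤ 7251 < 8192).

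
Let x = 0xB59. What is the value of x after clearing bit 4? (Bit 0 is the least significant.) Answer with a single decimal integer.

x = 00101101011001
bit 4 is currently 1; clear it via x & ~(1 << 4) = x & ~16
→ 00101101001001 = 2889

2889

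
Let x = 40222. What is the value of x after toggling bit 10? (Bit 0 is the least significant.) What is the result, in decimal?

x = 1001110100011110
bit 10 is currently 1; toggle it via x ^ (1 << 10) = x ^ 1024
→ 1001100100011110 = 39198

39198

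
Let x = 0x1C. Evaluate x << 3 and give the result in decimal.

0x1C = 00011100
shift left by 3 → 11100000 = 224
(equivalently, 28 × 2^3 = 28 × 8)

224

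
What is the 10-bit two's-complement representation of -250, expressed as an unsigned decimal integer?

774

250 in 10 bits: 0011111010
Invert: 1100000101
Add 1:  1100000110 = 774
(Check: 2^10 - 250 = 1024 - 250 = 774.)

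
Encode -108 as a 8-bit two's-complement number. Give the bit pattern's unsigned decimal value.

148

108 in 8 bits: 01101100
Invert: 10010011
Add 1:  10010100 = 148
(Check: 2^8 - 108 = 256 - 108 = 148.)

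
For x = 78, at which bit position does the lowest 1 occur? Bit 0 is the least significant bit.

1

78 = 1001110
Trailing zeros: 1, so the lowest set bit is bit 1 (value 2).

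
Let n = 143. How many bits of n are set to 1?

5

143 = 10001111
Count the 1s: 1 + 1 + 1 + 1 + 1 = 5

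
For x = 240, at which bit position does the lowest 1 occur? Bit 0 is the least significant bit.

240 = 11110000
Trailing zeros: 4, so the lowest set bit is bit 4 (value 16).

4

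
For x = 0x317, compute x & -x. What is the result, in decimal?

x = 1100010111 = 791
-x (two's complement) = …0011101001
AND   = 0000000001 = 1
(x & -x isolates the lowest set bit of x.)

1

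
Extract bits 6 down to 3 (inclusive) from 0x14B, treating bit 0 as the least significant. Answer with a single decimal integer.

9

v = 101001011
Shift right by 3: 101001
Mask low 4 bits: 1001 = 9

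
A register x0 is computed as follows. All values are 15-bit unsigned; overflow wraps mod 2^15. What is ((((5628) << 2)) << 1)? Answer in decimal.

12256

5628 = 001010111111100
→ << 2 (mod 2^15) → 101011111110000 = 22512
→ << 1 (mod 2^15) → 010111111100000 = 12256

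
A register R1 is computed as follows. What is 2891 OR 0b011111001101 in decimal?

2891 = 101101001011
b = 011111001101
 OR → 111111001111 = 4047

4047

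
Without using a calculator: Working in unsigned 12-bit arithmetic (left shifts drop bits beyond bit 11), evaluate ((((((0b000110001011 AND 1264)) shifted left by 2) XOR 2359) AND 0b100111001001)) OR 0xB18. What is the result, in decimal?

0b000110001011 = 000110001011
1264 = 010011110000
→ AND → 000010000000 = 128
→ shifted left by 2 (mod 2^12) → 001000000000 = 512
2359 = 100100110111
→ XOR → 101100110111 = 2871
0b100111001001 = 100111001001
→ AND → 100100000001 = 2305
0xB18 = 101100011000
→ OR → 101100011001 = 2841

2841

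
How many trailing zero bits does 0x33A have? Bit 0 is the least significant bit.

0x33A = 1100111010
Trailing zeros: 1, so the lowest set bit is bit 1 (value 2).

1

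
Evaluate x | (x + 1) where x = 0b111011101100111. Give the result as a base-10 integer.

x = 111011101100111 = 30567
x + 1 = 111011101101000
OR    = 111011101101111 = 30575
(x | (x + 1) sets the lowest cleared bit.)

30575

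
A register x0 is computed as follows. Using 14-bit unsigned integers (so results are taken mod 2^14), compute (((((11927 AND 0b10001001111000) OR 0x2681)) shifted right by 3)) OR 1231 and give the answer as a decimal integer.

1247

11927 = 10111010010111
0b10001001111000 = 10001001111000
→ AND → 10001000010000 = 8720
0x2681 = 10011010000001
→ OR → 10011010010001 = 9873
→ shifted right by 3 → 00010011010010 = 1234
1231 = 00010011001111
→ OR → 00010011011111 = 1247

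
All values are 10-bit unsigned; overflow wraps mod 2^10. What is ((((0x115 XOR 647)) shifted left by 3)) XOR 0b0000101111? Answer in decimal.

191

0x115 = 0100010101
647 = 1010000111
→ XOR → 1110010010 = 914
→ shifted left by 3 (mod 2^10) → 0010010000 = 144
0b0000101111 = 0000101111
→ XOR → 0010111111 = 191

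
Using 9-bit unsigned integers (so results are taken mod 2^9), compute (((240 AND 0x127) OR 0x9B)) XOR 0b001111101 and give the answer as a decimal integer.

198

240 = 011110000
0x127 = 100100111
→ AND → 000100000 = 32
0x9B = 010011011
→ OR → 010111011 = 187
0b001111101 = 001111101
→ XOR → 011000110 = 198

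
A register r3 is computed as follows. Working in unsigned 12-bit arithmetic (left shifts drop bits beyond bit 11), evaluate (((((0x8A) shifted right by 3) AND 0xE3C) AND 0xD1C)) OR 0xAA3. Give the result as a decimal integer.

2739

0x8A = 000010001010
→ shifted right by 3 → 000000010001 = 17
0xE3C = 111000111100
→ AND → 000000010000 = 16
0xD1C = 110100011100
→ AND → 000000010000 = 16
0xAA3 = 101010100011
→ OR → 101010110011 = 2739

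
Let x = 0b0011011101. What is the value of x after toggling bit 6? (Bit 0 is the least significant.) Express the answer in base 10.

x = 0011011101
bit 6 is currently 1; toggle it via x ^ (1 << 6) = x ^ 64
→ 0010011101 = 157

157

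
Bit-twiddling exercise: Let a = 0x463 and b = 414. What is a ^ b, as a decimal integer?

0x463 = 10001100011
414 = 00110011110
XOR → 10111111101 = 1533

1533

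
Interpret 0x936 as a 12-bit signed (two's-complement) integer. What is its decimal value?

-1738

pattern = 100100110110 (MSB is 1 ⇒ negative)
Invert: 011011001001, add 1 → 011011001010 = 1738, so the value is -1738.
(Equivalently: 2358 - 2^12 = 2358 - 4096 = -1738.)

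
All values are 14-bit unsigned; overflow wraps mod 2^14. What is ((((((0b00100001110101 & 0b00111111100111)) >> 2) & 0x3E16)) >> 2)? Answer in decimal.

132

0b00100001110101 = 00100001110101
0b00111111100111 = 00111111100111
→ & → 00100001100101 = 2149
→ >> 2 → 00001000011001 = 537
0x3E16 = 11111000010110
→ & → 00001000010000 = 528
→ >> 2 → 00000010000100 = 132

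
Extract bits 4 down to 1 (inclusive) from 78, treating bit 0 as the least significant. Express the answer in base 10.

7

v = 000001001110
Shift right by 1: 00000100111
Mask low 4 bits: 0111 = 7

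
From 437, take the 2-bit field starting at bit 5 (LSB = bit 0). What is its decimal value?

v = 0110110101
Shift right by 5: 01101
Mask low 2 bits: 01 = 1

1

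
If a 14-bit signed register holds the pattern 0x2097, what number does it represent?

pattern = 10000010010111 (MSB is 1 ⇒ negative)
Invert: 01111101101000, add 1 → 01111101101001 = 8041, so the value is -8041.
(Equivalently: 8343 - 2^14 = 8343 - 16384 = -8041.)

-8041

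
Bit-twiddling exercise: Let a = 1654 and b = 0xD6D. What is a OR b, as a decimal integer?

3967

1654 = 011001110110
0xD6D = 110101101101
 OR → 111101111111 = 3967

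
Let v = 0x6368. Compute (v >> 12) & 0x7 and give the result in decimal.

6

v = 110001101101000
Shift right by 12: 110
Mask low 3 bits: 110 = 6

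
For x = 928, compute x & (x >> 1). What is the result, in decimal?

x = 1110100000 = 928
x>>1 = 0111010000
AND  = 0110000000 = 384
(x & (x >> 1) has a 1 wherever x has two consecutive 1 bits.)

384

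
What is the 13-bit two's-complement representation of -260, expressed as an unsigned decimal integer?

260 in 13 bits: 0000100000100
Invert: 1111011111011
Add 1:  1111011111100 = 7932
(Check: 2^13 - 260 = 8192 - 260 = 7932.)

7932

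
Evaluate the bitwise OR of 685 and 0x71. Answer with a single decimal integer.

685 = 1010101101
0x71 = 0001110001
 OR → 1011111101 = 765

765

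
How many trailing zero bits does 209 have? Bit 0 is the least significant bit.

209 = 11010001
Trailing zeros: 0, so the lowest set bit is bit 0 (value 1).

0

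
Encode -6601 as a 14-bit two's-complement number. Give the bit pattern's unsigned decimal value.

9783

6601 in 14 bits: 01100111001001
Invert: 10011000110110
Add 1:  10011000110111 = 9783
(Check: 2^14 - 6601 = 16384 - 6601 = 9783.)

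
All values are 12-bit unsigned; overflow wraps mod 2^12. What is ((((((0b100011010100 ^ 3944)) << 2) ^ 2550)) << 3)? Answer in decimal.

0b100011010100 = 100011010100
3944 = 111101101000
→ ^ → 011110111100 = 1980
→ << 2 (mod 2^12) → 111011110000 = 3824
2550 = 100111110110
→ ^ → 011100000110 = 1798
→ << 3 (mod 2^12) → 100000110000 = 2096

2096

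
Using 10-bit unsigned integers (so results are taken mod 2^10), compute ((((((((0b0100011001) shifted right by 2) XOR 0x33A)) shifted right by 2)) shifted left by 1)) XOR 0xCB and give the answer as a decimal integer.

373

0b0100011001 = 0100011001
→ shifted right by 2 → 0001000110 = 70
0x33A = 1100111010
→ XOR → 1101111100 = 892
→ shifted right by 2 → 0011011111 = 223
→ shifted left by 1 (mod 2^10) → 0110111110 = 446
0xCB = 0011001011
→ XOR → 0101110101 = 373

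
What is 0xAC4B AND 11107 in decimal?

10307

0xAC4B = 1010110001001011
11107 = 0010101101100011
AND → 0010100001000011 = 10307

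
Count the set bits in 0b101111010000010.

n = 101111010000010
Count the 1s: 1 + 1 + 1 + 1 + 1 + 1 + 1 = 7

7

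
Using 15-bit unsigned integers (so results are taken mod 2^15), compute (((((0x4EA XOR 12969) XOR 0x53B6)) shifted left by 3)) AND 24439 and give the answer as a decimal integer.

3872

0x4EA = 000010011101010
12969 = 011001010101001
→ XOR → 011011001000011 = 13891
0x53B6 = 101001110110110
→ XOR → 110010111110101 = 26101
→ shifted left by 3 (mod 2^15) → 010111110101000 = 12200
24439 = 101111101110111
→ AND → 000111100100000 = 3872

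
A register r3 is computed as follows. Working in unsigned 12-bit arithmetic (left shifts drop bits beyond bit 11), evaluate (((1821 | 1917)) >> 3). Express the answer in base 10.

239

1821 = 011100011101
1917 = 011101111101
→ | → 011101111101 = 1917
→ >> 3 → 000011101111 = 239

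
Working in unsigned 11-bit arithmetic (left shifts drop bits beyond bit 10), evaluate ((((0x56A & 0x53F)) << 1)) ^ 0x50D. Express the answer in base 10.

0x56A = 10101101010
0x53F = 10100111111
→ & → 10100101010 = 1322
→ << 1 (mod 2^11) → 01001010100 = 596
0x50D = 10100001101
→ ^ → 11101011001 = 1881

1881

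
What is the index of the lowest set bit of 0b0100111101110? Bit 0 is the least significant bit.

1

0b0100111101110 = 100111101110
Trailing zeros: 1, so the lowest set bit is bit 1 (value 2).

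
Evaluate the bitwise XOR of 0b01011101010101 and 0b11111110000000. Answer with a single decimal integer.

10453

a = 01011101010101
b = 11111110000000
XOR → 10100011010101 = 10453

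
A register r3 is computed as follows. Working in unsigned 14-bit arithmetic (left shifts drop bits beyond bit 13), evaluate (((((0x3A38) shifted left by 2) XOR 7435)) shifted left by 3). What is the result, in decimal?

0x3A38 = 11101000111000
→ shifted left by 2 (mod 2^14) → 10100011100000 = 10464
7435 = 01110100001011
→ XOR → 11010111101011 = 13803
→ shifted left by 3 (mod 2^14) → 10111101011000 = 12120

12120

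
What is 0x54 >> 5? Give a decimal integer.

0x54 = 1010100
shift right by 5 → 0000010 = 2
(equivalently, floor(84 / 32))

2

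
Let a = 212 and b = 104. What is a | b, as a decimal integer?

212 = 11010100
104 = 01101000
 OR → 11111100 = 252

252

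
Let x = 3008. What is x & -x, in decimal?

x = 101111000000 = 3008
-x (two's complement) = …010001000000
AND   = 000001000000 = 64
(x & -x isolates the lowest set bit of x.)

64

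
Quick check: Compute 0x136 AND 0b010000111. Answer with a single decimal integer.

0x136 = 100110110
b = 010000111
AND → 000000110 = 6

6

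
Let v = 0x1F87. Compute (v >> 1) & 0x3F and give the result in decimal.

v = 01111110000111
Shift right by 1: 0111111000011
Mask low 6 bits: 000011 = 3

3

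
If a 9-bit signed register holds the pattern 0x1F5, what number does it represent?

-11

pattern = 111110101 (MSB is 1 ⇒ negative)
Invert: 000001010, add 1 → 000001011 = 11, so the value is -11.
(Equivalently: 501 - 2^9 = 501 - 512 = -11.)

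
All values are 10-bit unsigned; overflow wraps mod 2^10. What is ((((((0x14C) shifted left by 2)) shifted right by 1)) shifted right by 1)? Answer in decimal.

76

0x14C = 0101001100
→ shifted left by 2 (mod 2^10) → 0100110000 = 304
→ shifted right by 1 → 0010011000 = 152
→ shifted right by 1 → 0001001100 = 76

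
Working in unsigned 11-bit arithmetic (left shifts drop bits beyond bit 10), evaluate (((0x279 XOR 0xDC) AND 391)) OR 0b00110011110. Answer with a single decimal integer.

415

0x279 = 01001111001
0xDC = 00011011100
→ XOR → 01010100101 = 677
391 = 00110000111
→ AND → 00010000101 = 133
0b00110011110 = 00110011110
→ OR → 00110011111 = 415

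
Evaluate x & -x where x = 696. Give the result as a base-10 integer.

x = 1010111000 = 696
-x (two's complement) = …0101001000
AND   = 0000001000 = 8
(x & -x isolates the lowest set bit of x.)

8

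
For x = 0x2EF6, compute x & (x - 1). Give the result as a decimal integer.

12020

x = 10111011110110 = 12022
x - 1 = 10111011110101
AND   = 10111011110100 = 12020
(x & (x - 1) clears the lowest set bit of x.)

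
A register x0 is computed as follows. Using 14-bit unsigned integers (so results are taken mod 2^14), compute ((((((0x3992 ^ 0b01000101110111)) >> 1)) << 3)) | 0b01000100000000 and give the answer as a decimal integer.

0x3992 = 11100110010010
0b01000101110111 = 01000101110111
→ ^ → 10100011100101 = 10469
→ >> 1 → 01010001110010 = 5234
→ << 3 (mod 2^14) → 10001110010000 = 9104
0b01000100000000 = 01000100000000
→ | → 11001110010000 = 13200

13200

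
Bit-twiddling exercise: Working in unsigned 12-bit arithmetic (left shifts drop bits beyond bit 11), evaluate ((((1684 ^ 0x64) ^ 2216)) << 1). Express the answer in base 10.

1684 = 011010010100
0x64 = 000001100100
→ ^ → 011011110000 = 1776
2216 = 100010101000
→ ^ → 111001011000 = 3672
→ << 1 (mod 2^12) → 110010110000 = 3248

3248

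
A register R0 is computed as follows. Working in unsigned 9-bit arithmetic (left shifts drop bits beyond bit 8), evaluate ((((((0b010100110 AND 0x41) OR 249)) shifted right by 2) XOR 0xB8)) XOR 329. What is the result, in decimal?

463

0b010100110 = 010100110
0x41 = 001000001
→ AND → 000000000 = 0
249 = 011111001
→ OR → 011111001 = 249
→ shifted right by 2 → 000111110 = 62
0xB8 = 010111000
→ XOR → 010000110 = 134
329 = 101001001
→ XOR → 111001111 = 463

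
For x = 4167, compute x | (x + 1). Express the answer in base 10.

x = 1000001000111 = 4167
x + 1 = 1000001001000
OR    = 1000001001111 = 4175
(x | (x + 1) sets the lowest cleared bit.)

4175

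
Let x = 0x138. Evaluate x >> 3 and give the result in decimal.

39

0x138 = 100111000
shift right by 3 → 000100111 = 39
(equivalently, floor(312 / 8))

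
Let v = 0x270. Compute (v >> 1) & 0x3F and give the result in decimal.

56

v = 1001110000
Shift right by 1: 100111000
Mask low 6 bits: 111000 = 56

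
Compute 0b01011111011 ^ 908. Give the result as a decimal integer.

a = 1011111011
908 = 1110001100
XOR → 0101110111 = 375

375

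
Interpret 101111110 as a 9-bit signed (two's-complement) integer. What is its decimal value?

pattern = 101111110 (MSB is 1 ⇒ negative)
Invert: 010000001, add 1 → 010000010 = 130, so the value is -130.
(Equivalently: 382 - 2^9 = 382 - 512 = -130.)

-130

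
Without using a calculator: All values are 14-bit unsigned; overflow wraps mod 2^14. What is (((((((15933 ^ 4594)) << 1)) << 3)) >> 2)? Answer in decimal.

3900

15933 = 11111000111101
4594 = 01000111110010
→ ^ → 10111111001111 = 12239
→ << 1 (mod 2^14) → 01111110011110 = 8094
→ << 3 (mod 2^14) → 11110011110000 = 15600
→ >> 2 → 00111100111100 = 3900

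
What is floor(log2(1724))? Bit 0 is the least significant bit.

10

1724 = 11010111100
The topmost 1 is at position 10 (since 2^10 = 1024 ≤ 1724 < 2048).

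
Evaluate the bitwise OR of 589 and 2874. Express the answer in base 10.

2943

589 = 001001001101
2874 = 101100111010
 OR → 101101111111 = 2943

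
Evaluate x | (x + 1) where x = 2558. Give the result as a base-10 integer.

x = 100111111110 = 2558
x + 1 = 100111111111
OR    = 100111111111 = 2559
(x | (x + 1) sets the lowest cleared bit.)

2559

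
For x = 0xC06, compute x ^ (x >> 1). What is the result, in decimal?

x = 110000000110 = 3078
x>>1 = 011000000011
XOR  = 101000000101 = 2565
(x ^ (x >> 1) gives the standard binary-reflected Gray code of x.)

2565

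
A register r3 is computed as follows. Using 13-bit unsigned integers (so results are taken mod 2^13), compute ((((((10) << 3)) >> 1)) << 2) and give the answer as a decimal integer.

160

10 = 0000000001010
→ << 3 (mod 2^13) → 0000001010000 = 80
→ >> 1 → 0000000101000 = 40
→ << 2 (mod 2^13) → 0000010100000 = 160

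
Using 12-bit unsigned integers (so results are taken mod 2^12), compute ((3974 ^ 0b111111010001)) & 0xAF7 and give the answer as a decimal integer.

87

3974 = 111110000110
0b111111010001 = 111111010001
→ ^ → 000001010111 = 87
0xAF7 = 101011110111
→ & → 000001010111 = 87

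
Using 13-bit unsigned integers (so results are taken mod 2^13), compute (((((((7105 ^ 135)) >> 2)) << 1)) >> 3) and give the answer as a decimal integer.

436

7105 = 1101111000001
135 = 0000010000111
→ ^ → 1101101000110 = 6982
→ >> 2 → 0011011010001 = 1745
→ << 1 (mod 2^13) → 0110110100010 = 3490
→ >> 3 → 0000110110100 = 436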